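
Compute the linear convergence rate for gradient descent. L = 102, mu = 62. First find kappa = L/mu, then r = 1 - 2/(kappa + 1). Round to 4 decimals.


Step 1: Compute the condition number.
kappa = L/mu = 102/62 = 1.6452
Step 2: Compute the convergence rate.
r = 1 - 2/(kappa + 1) = 1 - 2*mu/(L + mu) = (L - mu)/(L + mu) = 40/164 = 0.2439


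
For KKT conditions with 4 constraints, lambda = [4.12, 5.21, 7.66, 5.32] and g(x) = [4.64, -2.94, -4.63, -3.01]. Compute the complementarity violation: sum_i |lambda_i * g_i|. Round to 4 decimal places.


KKT complementary slackness check:
lambda_1 * g_1 = 4.12 * 4.64 = 19.1168
lambda_2 * g_2 = 5.21 * -2.94 = -15.3174
lambda_3 * g_3 = 7.66 * -4.63 = -35.4658
lambda_4 * g_4 = 5.32 * -3.01 = -16.0132
Total violation = 19.1168 + 15.3174 + 35.4658 + 16.0132 = 85.9132


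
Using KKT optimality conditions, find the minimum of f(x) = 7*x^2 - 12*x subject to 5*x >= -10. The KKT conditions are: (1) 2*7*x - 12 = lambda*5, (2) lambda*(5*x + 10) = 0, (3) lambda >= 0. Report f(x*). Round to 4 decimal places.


Step 1: Try lambda = 0 (constraint inactive).
Stationarity: 2*7*x - 12 = 0
x* = 12/(2*7) = 6/7 = 0.8571 (rounded; the exact value 6/7 is used below)
Check constraint: 5*0.8571 = 4.2855 >= -10 -- satisfied.
Step 2: Compute optimal value.
f(x*) = 7*(6/7)^2 - 12*(6/7) = -5.1429


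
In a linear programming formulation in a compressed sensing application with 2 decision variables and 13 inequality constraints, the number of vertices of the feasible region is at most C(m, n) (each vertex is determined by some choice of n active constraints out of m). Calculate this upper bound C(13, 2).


Each vertex corresponds to some choice of n active constraints out of m, so the number of vertices is at most C(m, n) = m! / (n!(m-n)!).
m = 13, n = 2
Numerator: 13 * 12
Denominator: 2! = 2
C(13, 2) = 78


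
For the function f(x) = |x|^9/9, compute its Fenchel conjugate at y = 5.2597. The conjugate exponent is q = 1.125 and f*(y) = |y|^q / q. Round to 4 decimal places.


The conjugate exponent q satisfies 1/p + 1/q = 1.
p = 9, so q = 9/(9 - 1) = 1.125
|y|^q = 5.2597^1.125 = 6.4726
f*(5.2597) = 6.4726 / 1.125 = 5.7535


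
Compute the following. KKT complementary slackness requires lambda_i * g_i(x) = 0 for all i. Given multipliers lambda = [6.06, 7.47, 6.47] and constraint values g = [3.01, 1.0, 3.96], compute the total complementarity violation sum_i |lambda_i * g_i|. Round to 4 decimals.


KKT complementary slackness check:
lambda_1 * g_1 = 6.06 * 3.01 = 18.2406
lambda_2 * g_2 = 7.47 * 1.0 = 7.47
lambda_3 * g_3 = 6.47 * 3.96 = 25.6212
Total violation = 18.2406 + 7.47 + 25.6212 = 51.3318


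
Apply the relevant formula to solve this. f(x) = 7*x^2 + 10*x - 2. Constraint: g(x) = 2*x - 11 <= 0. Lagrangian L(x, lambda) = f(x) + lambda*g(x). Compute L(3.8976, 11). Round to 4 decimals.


Step 1: Evaluate f(x).
f(3.8976) = 7*3.8976^2 + 10*3.8976 - 2 = 143.315
Step 2: Evaluate g(x).
g(3.8976) = 2*3.8976 - 11 = -3.2048
Step 3: Compute Lagrangian.
L = 143.315 + 11*-3.2048 = 108.0622


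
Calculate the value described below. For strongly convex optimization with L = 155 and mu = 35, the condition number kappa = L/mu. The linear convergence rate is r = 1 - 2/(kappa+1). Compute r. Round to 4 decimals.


Step 1: Compute the condition number.
kappa = L/mu = 155/35 = 4.4286
Step 2: Compute the convergence rate.
r = 1 - 2/(kappa + 1) = 1 - 2*mu/(L + mu) = (L - mu)/(L + mu) = 120/190 = 0.6316


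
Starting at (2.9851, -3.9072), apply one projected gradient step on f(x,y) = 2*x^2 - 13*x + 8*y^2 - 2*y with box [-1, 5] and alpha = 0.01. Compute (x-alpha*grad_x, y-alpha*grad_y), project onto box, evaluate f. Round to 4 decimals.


Step 1: Compute gradient at (2.9851, -3.9072).
grad_x = 2*2*2.9851 - 13 = -1.0596
grad_y = 2*8*-3.9072 - 2 = -64.5152
Step 2: Gradient step.
x_raw = 2.9851 - 0.01*-1.0596 = 2.9957
y_raw = -3.9072 - 0.01*-64.5152 = -3.262
Step 3: Project onto [-1, 5].
x_proj = clip(2.9957) = 2.9957
y_proj = clip(-3.262) = -1.0
Step 4: Evaluate f.
f(2.9957, -1.0) = -10.9957


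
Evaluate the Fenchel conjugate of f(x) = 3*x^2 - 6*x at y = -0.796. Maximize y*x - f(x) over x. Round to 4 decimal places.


f*(y) = sup_x {y*x - a*x^2 - b*x} = sup_x {(y-b)*x - a*x^2}
FOC: (y - b) - 2a*x = 0 => x* = (y - b)/(2a)
x* = (-0.796 + 6)/(2*3) = 0.8673
f*(-0.796) = (y-b)^2/(4a) = (-0.796 + 6)^2/(4*3)
= 27.0816/12 = 2.2568


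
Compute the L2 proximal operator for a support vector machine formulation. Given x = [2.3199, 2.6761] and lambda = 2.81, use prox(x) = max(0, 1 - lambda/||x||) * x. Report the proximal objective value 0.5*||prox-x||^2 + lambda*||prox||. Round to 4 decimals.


Step 1: Compute ||x||.
||x|| = 3.5417
Step 2: Compute scaling factor.
scale = max(0, 1 - 2.81/3.5417) = 0.2066
Step 3: prox(x) = [0.4793, 0.5529]
||prox(x)|| = 0.7317
Step 4: Proximal objective.
0.5*||prox-x||^2 = 3.9481
lambda*||prox|| = 2.0561
Total = 6.0041


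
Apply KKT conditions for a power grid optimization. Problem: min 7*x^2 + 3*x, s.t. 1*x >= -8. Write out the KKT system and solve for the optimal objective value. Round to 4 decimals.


Step 1: Try lambda = 0 (constraint inactive).
Stationarity: 2*7*x + 3 = 0
x* = -3/(2*7) = -3/14 = -0.2143 (rounded; the exact value -3/14 is used below)
Check constraint: 1*-0.2143 = -0.2143 >= -8 -- satisfied.
Step 2: Compute optimal value.
f(x*) = 7*(-3/14)^2 + 3*(-3/14) = -0.3214


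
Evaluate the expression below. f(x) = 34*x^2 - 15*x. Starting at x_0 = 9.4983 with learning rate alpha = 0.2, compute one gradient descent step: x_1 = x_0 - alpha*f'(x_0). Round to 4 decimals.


We compute the gradient at x_0 and apply the update.
f'(x) = 68*x - 15
f'(9.4983) = 68*9.4983 - 15 = 630.8844
x_1 = 9.4983 - 0.2*630.8844 = -116.6786


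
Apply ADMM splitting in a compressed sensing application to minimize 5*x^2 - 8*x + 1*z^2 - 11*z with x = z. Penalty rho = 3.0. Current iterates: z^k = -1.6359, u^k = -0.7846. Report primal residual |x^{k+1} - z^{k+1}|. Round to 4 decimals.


ADMM iteration with rho = 3.0, z^k = -1.6359, u^k = -0.7846
Step 1: x-update.
Minimize 5*x^2 - 8*x + (3.0/2)*(x + 1.6359 - 0.7846)^2
FOC: (2*5 + 3.0)*x = 8 + 3.0*(-1.6359 + 0.7846)
x^{k+1} = 0.4189
Step 2: z-update.
Minimize 1*z^2 - 11*z + (3.0/2)*(0.4189 - z - 0.7846)^2
FOC: (2*1 + 3.0)*z = 11 + 3.0*(0.4189 - 0.7846)
z^{k+1} = 1.9806
Step 3: u-update.
u^{k+1} = -0.7846 + 0.4189 - 1.9806 = -2.3463
Step 4: Primal residual = |0.4189 - 1.9806| = 1.5617


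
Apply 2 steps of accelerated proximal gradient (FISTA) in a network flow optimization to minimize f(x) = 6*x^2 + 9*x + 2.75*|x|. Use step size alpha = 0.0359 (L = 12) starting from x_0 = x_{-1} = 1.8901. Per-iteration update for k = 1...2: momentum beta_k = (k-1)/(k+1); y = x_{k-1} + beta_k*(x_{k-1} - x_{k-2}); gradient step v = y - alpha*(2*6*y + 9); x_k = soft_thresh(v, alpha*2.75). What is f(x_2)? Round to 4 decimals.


FISTA on f(x) = 6*x^2 + 9*x + 2.75*|x|
L = 12, alpha = 0.0359
Iteration 1: beta = 0.0, y = 1.8901 + 0.0*(1.8901 - 1.8901) = 1.8901
  grad(y) = 31.6812, v = y - alpha*grad = 0.7527
  prox(v) = soft_thresh(0.7527, 0.0987) = 0.654
Iteration 2: beta = 0.3333, y = 0.654 + 0.3333*(0.654 - 1.8901) = 0.242
  grad(y) = 11.9039, v = y - alpha*grad = -0.1854
  prox(v) = soft_thresh(-0.1854, 0.0987) = -0.0866
f(x_2) = 6*(-0.0866)^2 + 9*(-0.0866) + 2.75*|-0.0866| = -0.4964


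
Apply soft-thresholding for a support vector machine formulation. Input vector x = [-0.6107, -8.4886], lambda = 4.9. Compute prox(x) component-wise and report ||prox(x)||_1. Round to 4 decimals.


Soft-thresholding with lambda = 4.9:
prox(-0.6107) = sign(-0.6107)*max(|-0.6107| - 4.9, 0) = 0.0
prox(-8.4886) = sign(-8.4886)*max(|-8.4886| - 4.9, 0) = -3.5886
prox(x) = [0.0, -3.5886]
||prox(x)||_1 = 0.0 + 3.5886 = 3.5886


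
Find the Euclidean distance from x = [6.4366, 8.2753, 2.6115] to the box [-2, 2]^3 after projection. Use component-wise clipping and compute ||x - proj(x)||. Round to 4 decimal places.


Project each component onto [-2, 2].
clip(6.4366) = 2.0, clip(8.2753) = 2.0, clip(2.6115) = 2.0
Projection = [2.0, 2.0, 2.0]
Squared diffs: [19.6834, 39.3794, 0.3739]
Distance = sqrt(59.4367) = 7.7095


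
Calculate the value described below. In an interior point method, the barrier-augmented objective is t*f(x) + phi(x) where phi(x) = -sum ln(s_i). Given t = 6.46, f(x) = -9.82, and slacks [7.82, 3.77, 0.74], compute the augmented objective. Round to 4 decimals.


Step 1: Compute log-barrier.
ln values: [2.0567, 1.3271, -0.3011]
phi = -(2.0567 + 1.3271 - 0.3011) = -3.0827
Step 2: Compute augmented objective.
t*f(x) = 6.46*-9.82 = -63.4372
Total = -63.4372 - 3.0827 = -66.5199


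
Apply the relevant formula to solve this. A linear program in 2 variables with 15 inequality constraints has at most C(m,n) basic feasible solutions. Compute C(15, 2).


Each vertex corresponds to some choice of n active constraints out of m, so the number of vertices is at most C(m, n) = m! / (n!(m-n)!).
m = 15, n = 2
Numerator: 15 * 14
Denominator: 2! = 2
C(15, 2) = 105


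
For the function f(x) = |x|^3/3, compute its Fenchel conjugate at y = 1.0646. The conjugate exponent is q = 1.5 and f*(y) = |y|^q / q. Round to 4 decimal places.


The conjugate exponent q satisfies 1/p + 1/q = 1.
p = 3, so q = 3/(3 - 1) = 1.5
|y|^q = 1.0646^1.5 = 1.0984
f*(1.0646) = 1.0984 / 1.5 = 0.7323


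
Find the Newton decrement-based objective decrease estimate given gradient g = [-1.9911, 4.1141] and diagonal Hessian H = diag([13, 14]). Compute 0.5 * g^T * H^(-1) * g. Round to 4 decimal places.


Step 1: H is diagonal, so H^(-1) * g = [-0.1532, 0.2939].
Step 2: g^T H^(-1) g = sum_i g_i^2 / H_ii
  = (-1.9911)^2/13 + (4.1141)^2/14
  = 0.305 + 1.209 = 1.5139
Step 3: Objective decrease = 0.5 * g^T H^(-1) g = 0.757


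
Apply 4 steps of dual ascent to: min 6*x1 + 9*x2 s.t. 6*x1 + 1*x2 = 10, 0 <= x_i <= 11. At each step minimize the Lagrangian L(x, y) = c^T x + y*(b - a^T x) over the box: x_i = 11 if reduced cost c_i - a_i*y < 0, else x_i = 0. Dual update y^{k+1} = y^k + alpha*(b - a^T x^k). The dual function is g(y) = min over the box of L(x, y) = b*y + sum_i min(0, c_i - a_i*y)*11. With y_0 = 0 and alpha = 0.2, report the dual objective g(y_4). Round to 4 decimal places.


Dual ascent for LP: min 6*x1 + 9*x2, 6*x1 + 1*x2 = 10, 0 <= x_i <= 11
Step 1: y^k = 0.0, reduced costs: (6.0, 9.0)
  x^k = (0.0, 0.0), subgradient = b - a^T x = 10.0
  y^{k+1} = 0.0 + 0.2*10.0 = 2.0
Step 2: y^k = 2.0, reduced costs: (-6.0, 7.0)
  x^k = (11.0, 0.0), subgradient = b - a^T x = -56.0
  y^{k+1} = 2.0 + 0.2*-56.0 = -9.2
Step 3: y^k = -9.2, reduced costs: (61.2, 18.2)
  x^k = (0.0, 0.0), subgradient = b - a^T x = 10.0
  y^{k+1} = -9.2 + 0.2*10.0 = -7.2
Step 4: y^k = -7.2, reduced costs: (49.2, 16.2)
  x^k = (0.0, 0.0), subgradient = b - a^T x = 10.0
  y^{k+1} = -7.2 + 0.2*10.0 = -5.2
Dual objective at y_4 = -5.2: reduced costs (37.2, 14.2), box minimizer x = (0.0, 0.0)
g(y_4) = b*y + (c1 - a1*y)*x1 + (c2 - a2*y)*x2 = 10*(-5.2) + 37.2*0.0 + 14.2*0.0 = -52.0 + 0.0 + 0.0 = -52.0


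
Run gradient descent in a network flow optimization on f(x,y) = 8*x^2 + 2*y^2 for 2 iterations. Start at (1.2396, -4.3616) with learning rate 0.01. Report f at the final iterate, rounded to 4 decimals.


Gradient descent on f(x,y) = 8*x^2 + 2*y^2.
Starting point: (1.2396, -4.3616), alpha = 0.01
Step 1: grad_x = 2*8*1.2396 = 19.8336, grad_y = 2*2*-4.3616 = -17.4464
  x_1 = 1.2396 - 0.01*19.8336 = 1.0413
  y_1 = -4.3616 - 0.01*-17.4464 = -4.1871
Step 2: grad_x = 2*8*1.0413 = 16.6602, grad_y = 2*2*-4.1871 = -16.7485
  x_2 = 1.0413 - 0.01*16.6602 = 0.8747
  y_2 = -4.1871 - 0.01*-16.7485 = -4.0197
f(0.8747, -4.0197) = 8*0.8747^2 + 2*(-4.0197)^2 = 38.4354


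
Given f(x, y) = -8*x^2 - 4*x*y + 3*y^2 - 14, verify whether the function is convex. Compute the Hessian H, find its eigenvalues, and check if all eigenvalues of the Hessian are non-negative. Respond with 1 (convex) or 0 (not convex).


The Hessian of f(x,y) = -8*x^2 - 4*x*y + 3*y^2 - 14 is:
H = [[-16, -4], [-4, 6]]
Trace = -16 + 6 = -10
Determinant = -16*6 - (-4)^2 = -112
Discriminant = (-10)^2 - 4*-112 = 548.0
Eigenvalues: lambda_1 = -16.7047, lambda_2 = 6.7047
The function is not convex.

0


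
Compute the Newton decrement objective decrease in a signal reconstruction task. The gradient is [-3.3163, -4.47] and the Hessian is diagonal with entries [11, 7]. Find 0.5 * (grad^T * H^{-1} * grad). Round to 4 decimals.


Step 1: H is diagonal, so H^(-1) * g = [-0.3015, -0.6386].
Step 2: g^T H^(-1) g = sum_i g_i^2 / H_ii
  = (-3.3163)^2/11 + (-4.47)^2/7
  = 0.9998 + 2.8544 = 3.8542
Step 3: Objective decrease = 0.5 * g^T H^(-1) g = 1.9271


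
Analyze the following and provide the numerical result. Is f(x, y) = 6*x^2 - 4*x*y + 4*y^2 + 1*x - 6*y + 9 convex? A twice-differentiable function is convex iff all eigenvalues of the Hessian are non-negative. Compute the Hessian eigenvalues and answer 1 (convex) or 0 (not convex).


The Hessian of f(x,y) = 6*x^2 - 4*x*y + 4*y^2 + 1*x - 6*y + 9 is:
H = [[12, -4], [-4, 8]]
Trace = 12 + 8 = 20
Determinant = 12*8 - (-4)^2 = 80
Discriminant = (20)^2 - 4*80 = 80.0
Eigenvalues: lambda_1 = 5.5279, lambda_2 = 14.4721
The function is convex.

1


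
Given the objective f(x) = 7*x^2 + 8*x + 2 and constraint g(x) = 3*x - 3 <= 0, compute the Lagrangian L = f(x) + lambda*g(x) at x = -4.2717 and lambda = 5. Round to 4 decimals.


Step 1: Evaluate f(x).
f(-4.2717) = 7*(-4.2717)^2 + 8*(-4.2717) + 2 = 95.5583
Step 2: Evaluate g(x).
g(-4.2717) = 3*-4.2717 - 3 = -15.8151
Step 3: Compute Lagrangian.
L = 95.5583 + 5*-15.8151 = 16.4828


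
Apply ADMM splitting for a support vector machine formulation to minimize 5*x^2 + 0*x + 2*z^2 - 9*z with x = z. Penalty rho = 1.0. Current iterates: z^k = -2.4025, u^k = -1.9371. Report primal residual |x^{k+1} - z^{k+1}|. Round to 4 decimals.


ADMM iteration with rho = 1.0, z^k = -2.4025, u^k = -1.9371
Step 1: x-update.
Minimize 5*x^2 + 0*x + (1.0/2)*(x + 2.4025 - 1.9371)^2
FOC: (2*5 + 1.0)*x = 0 + 1.0*(-2.4025 + 1.9371)
x^{k+1} = -0.0423
Step 2: z-update.
Minimize 2*z^2 - 9*z + (1.0/2)*(-0.0423 - z - 1.9371)^2
FOC: (2*2 + 1.0)*z = 9 + 1.0*(-0.0423 - 1.9371)
z^{k+1} = 1.4041
Step 3: u-update.
u^{k+1} = -1.9371 - 0.0423 - 1.4041 = -3.3835
Step 4: Primal residual = |-0.0423 - 1.4041| = 1.4464


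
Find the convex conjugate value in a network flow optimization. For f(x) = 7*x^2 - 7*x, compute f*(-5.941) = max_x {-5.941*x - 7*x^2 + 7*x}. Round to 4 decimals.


f*(y) = sup_x {y*x - a*x^2 - b*x} = sup_x {(y-b)*x - a*x^2}
FOC: (y - b) - 2a*x = 0 => x* = (y - b)/(2a)
x* = (-5.941 + 7)/(2*7) = 0.0756
f*(-5.941) = (y-b)^2/(4a) = (-5.941 + 7)^2/(4*7)
= 1.1215/28 = 0.0401


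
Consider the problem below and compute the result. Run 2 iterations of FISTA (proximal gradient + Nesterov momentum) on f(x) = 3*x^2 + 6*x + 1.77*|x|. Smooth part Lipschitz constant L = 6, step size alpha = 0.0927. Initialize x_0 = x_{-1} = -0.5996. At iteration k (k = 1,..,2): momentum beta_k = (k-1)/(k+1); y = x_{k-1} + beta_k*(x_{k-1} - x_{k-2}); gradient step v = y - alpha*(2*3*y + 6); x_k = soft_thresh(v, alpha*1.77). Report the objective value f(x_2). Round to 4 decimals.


FISTA on f(x) = 3*x^2 + 6*x + 1.77*|x|
L = 6, alpha = 0.0927
Iteration 1: beta = 0.0, y = -0.5996 + 0.0*(-0.5996 + 0.5996) = -0.5996
  grad(y) = 2.4024, v = y - alpha*grad = -0.8223
  prox(v) = soft_thresh(-0.8223, 0.1641) = -0.6582
Iteration 2: beta = 0.3333, y = -0.6582 + 0.3333*(-0.6582 + 0.5996) = -0.6778
  grad(y) = 1.9334, v = y - alpha*grad = -0.857
  prox(v) = soft_thresh(-0.857, 0.1641) = -0.6929
f(x_2) = 3*(-0.6929)^2 + 6*(-0.6929) + 1.77*|-0.6929| = -1.4906


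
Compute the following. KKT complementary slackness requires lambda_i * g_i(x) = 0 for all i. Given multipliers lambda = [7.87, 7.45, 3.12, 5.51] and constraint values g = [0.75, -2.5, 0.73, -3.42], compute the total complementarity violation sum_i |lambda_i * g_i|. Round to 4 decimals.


KKT complementary slackness check:
lambda_1 * g_1 = 7.87 * 0.75 = 5.9025
lambda_2 * g_2 = 7.45 * -2.5 = -18.625
lambda_3 * g_3 = 3.12 * 0.73 = 2.2776
lambda_4 * g_4 = 5.51 * -3.42 = -18.8442
Total violation = 5.9025 + 18.625 + 2.2776 + 18.8442 = 45.6493


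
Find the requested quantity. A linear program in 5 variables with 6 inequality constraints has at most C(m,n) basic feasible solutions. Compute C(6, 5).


Each vertex corresponds to some choice of n active constraints out of m, so the number of vertices is at most C(m, n) = m! / (n!(m-n)!).
m = 6, n = 5
Numerator: 6 * 5 * 4 * 3 * 2
Denominator: 5! = 120
C(6, 5) = 6


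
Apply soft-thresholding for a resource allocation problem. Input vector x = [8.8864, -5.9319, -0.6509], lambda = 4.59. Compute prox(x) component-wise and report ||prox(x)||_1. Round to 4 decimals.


Soft-thresholding with lambda = 4.59:
prox(8.8864) = sign(8.8864)*max(|8.8864| - 4.59, 0) = 4.2964
prox(-5.9319) = sign(-5.9319)*max(|-5.9319| - 4.59, 0) = -1.3419
prox(-0.6509) = sign(-0.6509)*max(|-0.6509| - 4.59, 0) = 0.0
prox(x) = [4.2964, -1.3419, 0.0]
||prox(x)||_1 = 4.2964 + 1.3419 + 0.0 = 5.6383


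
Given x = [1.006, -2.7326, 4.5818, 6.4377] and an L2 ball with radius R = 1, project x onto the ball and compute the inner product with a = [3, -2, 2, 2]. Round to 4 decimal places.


Step 1: Compute ||x|| (intermediates to 6 decimals).
||x|| = sqrt(1.006^2 + (-2.7326)^2 + 4.5818^2 + 6.4377^2) = 8.421164
Step 2: Project.
Since ||x|| > R, scale = R/||x|| = 1/8.421164 = 0.118748, proj(x) = scale * x
proj(x) = [0.11946, -0.324491, 0.54408, 0.764464]
Step 3: Dot product.
a^T * proj(x) = 3*0.11946 - 2*(-0.324491) + 2*0.54408 + 2*0.764464 = 3.6245


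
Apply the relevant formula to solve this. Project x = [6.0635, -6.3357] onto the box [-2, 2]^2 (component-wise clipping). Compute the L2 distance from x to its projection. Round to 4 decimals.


Project each component onto [-2, 2].
clip(6.0635) = 2.0, clip(-6.3357) = -2.0
Projection = [2.0, -2.0]
Squared diffs: [16.512, 18.7983]
Distance = sqrt(35.3103) = 5.9422


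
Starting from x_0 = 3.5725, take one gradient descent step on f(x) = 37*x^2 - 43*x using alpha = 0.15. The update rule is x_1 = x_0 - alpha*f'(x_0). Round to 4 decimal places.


We compute the gradient at x_0 and apply the update.
f'(x) = 74*x - 43
f'(3.5725) = 74*3.5725 - 43 = 221.365
x_1 = 3.5725 - 0.15*221.365 = -29.6323


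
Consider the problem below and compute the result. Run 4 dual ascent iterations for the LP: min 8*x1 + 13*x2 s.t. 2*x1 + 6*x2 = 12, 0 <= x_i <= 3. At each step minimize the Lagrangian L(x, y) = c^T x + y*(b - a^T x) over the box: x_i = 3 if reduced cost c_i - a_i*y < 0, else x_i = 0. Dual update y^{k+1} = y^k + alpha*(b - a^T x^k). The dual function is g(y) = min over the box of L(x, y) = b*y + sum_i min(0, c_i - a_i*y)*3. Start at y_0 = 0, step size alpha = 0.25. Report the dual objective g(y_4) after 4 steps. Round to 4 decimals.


Dual ascent for LP: min 8*x1 + 13*x2, 2*x1 + 6*x2 = 12, 0 <= x_i <= 3
Step 1: y^k = 0.0, reduced costs: (8.0, 13.0)
  x^k = (0.0, 0.0), subgradient = b - a^T x = 12.0
  y^{k+1} = 0.0 + 0.25*12.0 = 3.0
Step 2: y^k = 3.0, reduced costs: (2.0, -5.0)
  x^k = (0.0, 3.0), subgradient = b - a^T x = -6.0
  y^{k+1} = 3.0 + 0.25*-6.0 = 1.5
Step 3: y^k = 1.5, reduced costs: (5.0, 4.0)
  x^k = (0.0, 0.0), subgradient = b - a^T x = 12.0
  y^{k+1} = 1.5 + 0.25*12.0 = 4.5
Step 4: y^k = 4.5, reduced costs: (-1.0, -14.0)
  x^k = (3.0, 3.0), subgradient = b - a^T x = -12.0
  y^{k+1} = 4.5 + 0.25*-12.0 = 1.5
Dual objective at y_4 = 1.5: reduced costs (5.0, 4.0), box minimizer x = (0.0, 0.0)
g(y_4) = b*y + (c1 - a1*y)*x1 + (c2 - a2*y)*x2 = 12*1.5 + 5.0*0.0 + 4.0*0.0 = 18.0 + 0.0 + 0.0 = 18.0


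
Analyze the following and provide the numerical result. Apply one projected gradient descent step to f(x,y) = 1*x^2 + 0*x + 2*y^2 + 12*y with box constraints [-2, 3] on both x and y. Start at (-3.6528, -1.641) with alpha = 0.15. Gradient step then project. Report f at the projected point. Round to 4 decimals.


Step 1: Compute gradient at (-3.6528, -1.641).
grad_x = 2*1*-3.6528 + 0 = -7.3056
grad_y = 2*2*-1.641 + 12 = 5.436
Step 2: Gradient step.
x_raw = -3.6528 - 0.15*-7.3056 = -2.557
y_raw = -1.641 - 0.15*5.436 = -2.4564
Step 3: Project onto [-2, 3].
x_proj = clip(-2.557) = -2.0
y_proj = clip(-2.4564) = -2.0
Step 4: Evaluate f.
f(-2.0, -2.0) = -12.0


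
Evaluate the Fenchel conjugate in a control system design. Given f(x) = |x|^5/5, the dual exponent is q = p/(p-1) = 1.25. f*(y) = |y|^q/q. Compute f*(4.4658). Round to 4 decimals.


The conjugate exponent q satisfies 1/p + 1/q = 1.
p = 5, so q = 5/(5 - 1) = 1.25
|y|^q = 4.4658^1.25 = 6.4919
f*(4.4658) = 6.4919 / 1.25 = 5.1935


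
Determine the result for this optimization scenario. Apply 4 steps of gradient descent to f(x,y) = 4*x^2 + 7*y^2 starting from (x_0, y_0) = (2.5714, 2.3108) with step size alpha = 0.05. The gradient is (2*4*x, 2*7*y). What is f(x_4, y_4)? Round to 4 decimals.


Gradient descent on f(x,y) = 4*x^2 + 7*y^2.
Starting point: (2.5714, 2.3108), alpha = 0.05
Step 1: grad_x = 2*4*2.5714 = 20.5712, grad_y = 2*7*2.3108 = 32.3512
  x_1 = 2.5714 - 0.05*20.5712 = 1.5428
  y_1 = 2.3108 - 0.05*32.3512 = 0.6932
Step 2: grad_x = 2*4*1.5428 = 12.3427, grad_y = 2*7*0.6932 = 9.7054
  x_2 = 1.5428 - 0.05*12.3427 = 0.9257
  y_2 = 0.6932 - 0.05*9.7054 = 0.208
Step 3: grad_x = 2*4*0.9257 = 7.4056, grad_y = 2*7*0.208 = 2.9116
  x_3 = 0.9257 - 0.05*7.4056 = 0.5554
  y_3 = 0.208 - 0.05*2.9116 = 0.0624
Step 4: grad_x = 2*4*0.5554 = 4.4434, grad_y = 2*7*0.0624 = 0.8735
  x_4 = 0.5554 - 0.05*4.4434 = 0.3333
  y_4 = 0.0624 - 0.05*0.8735 = 0.0187
f(0.3333, 0.0187) = 4*0.3333^2 + 7*0.0187^2 = 0.4467


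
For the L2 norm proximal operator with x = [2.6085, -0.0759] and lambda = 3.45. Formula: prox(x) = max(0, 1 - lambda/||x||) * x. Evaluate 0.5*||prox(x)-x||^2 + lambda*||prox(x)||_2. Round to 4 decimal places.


Step 1: Compute ||x||.
||x|| = 2.6096
Step 2: Compute scaling factor.
scale = max(0, 1 - 3.45/2.6096) = 0.0
Step 3: prox(x) = [0.0, -0.0]
||prox(x)|| = 0.0
Step 4: Proximal objective.
0.5*||prox-x||^2 = 3.405
lambda*||prox|| = 0.0
Total = 3.405


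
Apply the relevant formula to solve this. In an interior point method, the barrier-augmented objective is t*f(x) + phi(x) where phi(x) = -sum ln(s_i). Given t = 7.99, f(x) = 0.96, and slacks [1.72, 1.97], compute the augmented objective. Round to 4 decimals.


Step 1: Compute log-barrier.
ln values: [0.5423, 0.678]
phi = -(0.5423 + 0.678) = -1.2204
Step 2: Compute augmented objective.
t*f(x) = 7.99*0.96 = 7.6704
Total = 7.6704 - 1.2204 = 6.45


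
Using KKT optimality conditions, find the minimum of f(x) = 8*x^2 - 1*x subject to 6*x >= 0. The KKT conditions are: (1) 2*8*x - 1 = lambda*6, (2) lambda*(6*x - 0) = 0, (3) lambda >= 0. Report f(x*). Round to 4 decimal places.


Step 1: Try lambda = 0 (constraint inactive).
Stationarity: 2*8*x - 1 = 0
x* = 1/(2*8) = 0.0625
Check constraint: 6*0.0625 = 0.375 >= 0 -- satisfied.
Step 2: Compute optimal value.
f(x*) = 8*0.0625^2 - 1*0.0625 = -0.0313


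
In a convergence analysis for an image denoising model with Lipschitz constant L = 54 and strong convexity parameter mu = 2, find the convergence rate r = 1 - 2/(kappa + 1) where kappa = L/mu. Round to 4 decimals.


Step 1: Compute the condition number.
kappa = L/mu = 54/2 = 27.0
Step 2: Compute the convergence rate.
r = 1 - 2/(kappa + 1) = 1 - 2*mu/(L + mu) = (L - mu)/(L + mu) = 52/56 = 0.9286


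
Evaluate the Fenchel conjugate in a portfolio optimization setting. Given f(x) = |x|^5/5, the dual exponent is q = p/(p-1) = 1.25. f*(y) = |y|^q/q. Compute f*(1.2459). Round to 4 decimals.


The conjugate exponent q satisfies 1/p + 1/q = 1.
p = 5, so q = 5/(5 - 1) = 1.25
|y|^q = 1.2459^1.25 = 1.3163
f*(1.2459) = 1.3163 / 1.25 = 1.053


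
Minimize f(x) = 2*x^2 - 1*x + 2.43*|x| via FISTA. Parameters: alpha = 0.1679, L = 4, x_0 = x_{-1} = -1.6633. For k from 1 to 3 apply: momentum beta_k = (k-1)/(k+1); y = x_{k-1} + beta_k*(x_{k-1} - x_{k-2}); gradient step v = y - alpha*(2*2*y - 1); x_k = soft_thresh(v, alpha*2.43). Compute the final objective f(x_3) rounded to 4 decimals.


FISTA on f(x) = 2*x^2 - 1*x + 2.43*|x|
L = 4, alpha = 0.1679
Iteration 1: beta = 0.0, y = -1.6633 + 0.0*(-1.6633 + 1.6633) = -1.6633
  grad(y) = -7.6532, v = y - alpha*grad = -0.3783
  prox(v) = soft_thresh(-0.3783, 0.408) = 0.0
Iteration 2: beta = 0.3333, y = 0.0 + 0.3333*(0.0 + 1.6633) = 0.5544
  grad(y) = 1.2177, v = y - alpha*grad = 0.35
  prox(v) = soft_thresh(0.35, 0.408) = 0.0
Iteration 3: beta = 0.5, y = 0.0 + 0.5*(0.0 - 0.0) = 0.0
  grad(y) = -1.0, v = y - alpha*grad = 0.1679
  prox(v) = soft_thresh(0.1679, 0.408) = 0.0
f(x_3) = 2*0.0^2 - 1*0.0 + 2.43*|0.0| = 0.0


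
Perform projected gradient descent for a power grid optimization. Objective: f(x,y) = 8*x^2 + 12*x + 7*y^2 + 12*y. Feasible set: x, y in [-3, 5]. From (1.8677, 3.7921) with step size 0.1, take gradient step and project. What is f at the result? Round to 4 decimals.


Step 1: Compute gradient at (1.8677, 3.7921).
grad_x = 2*8*1.8677 + 12 = 41.8832
grad_y = 2*7*3.7921 + 12 = 65.0894
Step 2: Gradient step.
x_raw = 1.8677 - 0.1*41.8832 = -2.3206
y_raw = 3.7921 - 0.1*65.0894 = -2.7168
Step 3: Project onto [-3, 5].
x_proj = clip(-2.3206) = -2.3206
y_proj = clip(-2.7168) = -2.7168
Step 4: Evaluate f.
f(-2.3206, -2.7168) = 34.3012


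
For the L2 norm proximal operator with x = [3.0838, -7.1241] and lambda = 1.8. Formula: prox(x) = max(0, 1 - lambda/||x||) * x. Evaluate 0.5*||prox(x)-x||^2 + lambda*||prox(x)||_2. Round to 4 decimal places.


Step 1: Compute ||x||.
||x|| = 7.7629
Step 2: Compute scaling factor.
scale = max(0, 1 - 1.8/7.7629) = 0.7681
Step 3: prox(x) = [2.3688, -5.4722]
||prox(x)|| = 5.9629
Step 4: Proximal objective.
0.5*||prox-x||^2 = 1.62
lambda*||prox|| = 10.7332
Total = 12.3532


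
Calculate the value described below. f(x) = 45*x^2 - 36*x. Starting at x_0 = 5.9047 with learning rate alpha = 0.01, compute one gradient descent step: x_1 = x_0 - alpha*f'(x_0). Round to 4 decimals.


We compute the gradient at x_0 and apply the update.
f'(x) = 90*x - 36
f'(5.9047) = 90*5.9047 - 36 = 495.423
x_1 = 5.9047 - 0.01*495.423 = 0.9505


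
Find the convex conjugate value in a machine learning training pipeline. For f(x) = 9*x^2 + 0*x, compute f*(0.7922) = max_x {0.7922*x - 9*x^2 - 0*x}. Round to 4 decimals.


f*(y) = sup_x {y*x - a*x^2 - b*x} = sup_x {(y-b)*x - a*x^2}
FOC: (y - b) - 2a*x = 0 => x* = (y - b)/(2a)
x* = (0.7922 - 0)/(2*9) = 0.044
f*(0.7922) = (y-b)^2/(4a) = (0.7922 - 0)^2/(4*9)
= 0.6276/36 = 0.0174


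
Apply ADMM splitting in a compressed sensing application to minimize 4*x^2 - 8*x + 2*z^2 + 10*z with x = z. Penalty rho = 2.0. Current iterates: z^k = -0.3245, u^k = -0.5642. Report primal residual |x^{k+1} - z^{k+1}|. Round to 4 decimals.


ADMM iteration with rho = 2.0, z^k = -0.3245, u^k = -0.5642
Step 1: x-update.
Minimize 4*x^2 - 8*x + (2.0/2)*(x + 0.3245 - 0.5642)^2
FOC: (2*4 + 2.0)*x = 8 + 2.0*(-0.3245 + 0.5642)
x^{k+1} = 0.8479
Step 2: z-update.
Minimize 2*z^2 + 10*z + (2.0/2)*(0.8479 - z - 0.5642)^2
FOC: (2*2 + 2.0)*z = -10 + 2.0*(0.8479 - 0.5642)
z^{k+1} = -1.5721
Step 3: u-update.
u^{k+1} = -0.5642 + 0.8479 + 1.5721 = 1.8558
Step 4: Primal residual = |0.8479 + 1.5721| = 2.42


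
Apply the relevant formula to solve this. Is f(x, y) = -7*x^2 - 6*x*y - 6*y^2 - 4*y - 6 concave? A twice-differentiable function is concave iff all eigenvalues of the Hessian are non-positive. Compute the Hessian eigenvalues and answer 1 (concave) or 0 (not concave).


The Hessian of f(x,y) = -7*x^2 - 6*x*y - 6*y^2 - 4*y - 6 is:
H = [[-14, -6], [-6, -12]]
Trace = -14 - 12 = -26
Determinant = -14*-12 - (-6)^2 = 132
Discriminant = (-26)^2 - 4*132 = 148.0
Eigenvalues: lambda_1 = -19.0828, lambda_2 = -6.9172
The function is concave.

1


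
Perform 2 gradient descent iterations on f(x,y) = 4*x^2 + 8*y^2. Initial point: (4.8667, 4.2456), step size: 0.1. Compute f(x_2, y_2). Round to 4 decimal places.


Gradient descent on f(x,y) = 4*x^2 + 8*y^2.
Starting point: (4.8667, 4.2456), alpha = 0.1
Step 1: grad_x = 2*4*4.8667 = 38.9336, grad_y = 2*8*4.2456 = 67.9296
  x_1 = 4.8667 - 0.1*38.9336 = 0.9733
  y_1 = 4.2456 - 0.1*67.9296 = -2.5474
Step 2: grad_x = 2*4*0.9733 = 7.7867, grad_y = 2*8*-2.5474 = -40.7578
  x_2 = 0.9733 - 0.1*7.7867 = 0.1947
  y_2 = -2.5474 - 0.1*-40.7578 = 1.5284
f(0.1947, 1.5284) = 4*0.1947^2 + 8*1.5284^2 = 18.84


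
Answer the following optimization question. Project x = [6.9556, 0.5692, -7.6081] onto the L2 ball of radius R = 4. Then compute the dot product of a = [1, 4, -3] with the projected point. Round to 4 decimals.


Step 1: Compute ||x|| (intermediates to 6 decimals).
||x|| = sqrt(6.9556^2 + 0.5692^2 + (-7.6081)^2) = 10.324124
Step 2: Project.
Since ||x|| > R, scale = R/||x|| = 4/10.324124 = 0.387442, proj(x) = scale * x
proj(x) = [2.694892, 0.220532, -2.947697]
Step 3: Dot product.
a^T * proj(x) = 1*2.694892 + 4*0.220532 - 3*(-2.947697) = 12.4201


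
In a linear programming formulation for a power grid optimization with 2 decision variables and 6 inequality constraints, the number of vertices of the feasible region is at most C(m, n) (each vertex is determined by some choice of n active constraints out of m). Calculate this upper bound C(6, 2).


Each vertex corresponds to some choice of n active constraints out of m, so the number of vertices is at most C(m, n) = m! / (n!(m-n)!).
m = 6, n = 2
Numerator: 6 * 5
Denominator: 2! = 2
C(6, 2) = 15


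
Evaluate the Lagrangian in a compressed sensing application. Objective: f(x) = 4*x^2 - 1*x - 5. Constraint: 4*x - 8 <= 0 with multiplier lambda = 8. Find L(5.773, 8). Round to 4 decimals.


Step 1: Evaluate f(x).
f(5.773) = 4*5.773^2 - 1*5.773 - 5 = 122.5371
Step 2: Evaluate g(x).
g(5.773) = 4*5.773 - 8 = 15.092
Step 3: Compute Lagrangian.
L = 122.5371 + 8*15.092 = 243.2731


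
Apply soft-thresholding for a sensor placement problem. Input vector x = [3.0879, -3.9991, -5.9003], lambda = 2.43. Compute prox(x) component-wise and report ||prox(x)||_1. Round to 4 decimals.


Soft-thresholding with lambda = 2.43:
prox(3.0879) = sign(3.0879)*max(|3.0879| - 2.43, 0) = 0.6579
prox(-3.9991) = sign(-3.9991)*max(|-3.9991| - 2.43, 0) = -1.5691
prox(-5.9003) = sign(-5.9003)*max(|-5.9003| - 2.43, 0) = -3.4703
prox(x) = [0.6579, -1.5691, -3.4703]
||prox(x)||_1 = 0.6579 + 1.5691 + 3.4703 = 5.6973


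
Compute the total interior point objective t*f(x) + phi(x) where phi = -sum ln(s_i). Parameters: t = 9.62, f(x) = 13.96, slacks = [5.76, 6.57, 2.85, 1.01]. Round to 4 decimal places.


Step 1: Compute log-barrier.
ln values: [1.7509, 1.8825, 1.0473, 0.01]
phi = -(1.7509 + 1.8825 + 1.0473 + 0.01) = -4.6907
Step 2: Compute augmented objective.
t*f(x) = 9.62*13.96 = 134.2952
Total = 134.2952 - 4.6907 = 129.6045


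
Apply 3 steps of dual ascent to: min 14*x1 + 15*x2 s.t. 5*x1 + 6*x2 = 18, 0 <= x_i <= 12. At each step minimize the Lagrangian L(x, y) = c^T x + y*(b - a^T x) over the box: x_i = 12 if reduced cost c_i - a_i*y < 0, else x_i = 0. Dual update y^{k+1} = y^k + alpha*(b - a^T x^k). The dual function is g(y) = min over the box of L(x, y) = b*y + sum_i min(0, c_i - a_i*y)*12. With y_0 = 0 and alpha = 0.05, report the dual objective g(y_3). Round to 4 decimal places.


Dual ascent for LP: min 14*x1 + 15*x2, 5*x1 + 6*x2 = 18, 0 <= x_i <= 12
Step 1: y^k = 0.0, reduced costs: (14.0, 15.0)
  x^k = (0.0, 0.0), subgradient = b - a^T x = 18.0
  y^{k+1} = 0.0 + 0.05*18.0 = 0.9
Step 2: y^k = 0.9, reduced costs: (9.5, 9.6)
  x^k = (0.0, 0.0), subgradient = b - a^T x = 18.0
  y^{k+1} = 0.9 + 0.05*18.0 = 1.8
Step 3: y^k = 1.8, reduced costs: (5.0, 4.2)
  x^k = (0.0, 0.0), subgradient = b - a^T x = 18.0
  y^{k+1} = 1.8 + 0.05*18.0 = 2.7
Dual objective at y_3 = 2.7: reduced costs (0.5, -1.2), box minimizer x = (0.0, 12.0)
g(y_3) = b*y + (c1 - a1*y)*x1 + (c2 - a2*y)*x2 = 18*2.7 + 0.5*0.0 + (-1.2)*12.0 = 48.6 + 0.0 - 14.4 = 34.2


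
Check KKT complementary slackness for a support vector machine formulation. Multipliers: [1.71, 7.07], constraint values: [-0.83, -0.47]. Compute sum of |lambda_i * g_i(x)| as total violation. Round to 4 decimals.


KKT complementary slackness check:
lambda_1 * g_1 = 1.71 * -0.83 = -1.4193
lambda_2 * g_2 = 7.07 * -0.47 = -3.3229
Total violation = 1.4193 + 3.3229 = 4.7422


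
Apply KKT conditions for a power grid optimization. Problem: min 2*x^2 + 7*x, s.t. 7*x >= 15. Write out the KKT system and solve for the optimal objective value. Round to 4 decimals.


Step 1: Try lambda = 0 (constraint inactive).
x_unc = -7/(2*2) = -1.75
Check: 7*-1.75 = -12.25 < 15 -- violated!
Step 2: Constraint must be active: 7*x = 15
x* = 15/7 = 2.1429 (rounded; the exact value 15/7 is used below)
lambda = (2*2*(15/7) + 7)/7 = 2.2245
Step 3: Compute optimal value.
f(x*) = 2*(15/7)^2 + 7*(15/7) = 24.1837


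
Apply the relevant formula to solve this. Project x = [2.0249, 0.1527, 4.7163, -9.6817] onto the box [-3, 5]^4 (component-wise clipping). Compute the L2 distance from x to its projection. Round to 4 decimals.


Project each component onto [-3, 5].
clip(2.0249) = 2.0249, clip(0.1527) = 0.1527, clip(4.7163) = 4.7163, clip(-9.6817) = -3.0
Projection = [2.0249, 0.1527, 4.7163, -3.0]
Squared diffs: [0.0, 0.0, 0.0, 44.6451]
Distance = sqrt(44.6451) = 6.6817


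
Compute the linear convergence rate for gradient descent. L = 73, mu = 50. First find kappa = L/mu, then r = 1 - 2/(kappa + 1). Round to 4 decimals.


Step 1: Compute the condition number.
kappa = L/mu = 73/50 = 1.46
Step 2: Compute the convergence rate.
r = 1 - 2/(kappa + 1) = 1 - 2*mu/(L + mu) = (L - mu)/(L + mu) = 23/123 = 0.187


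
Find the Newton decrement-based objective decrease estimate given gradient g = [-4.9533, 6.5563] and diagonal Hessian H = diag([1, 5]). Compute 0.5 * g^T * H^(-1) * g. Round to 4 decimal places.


Step 1: H is diagonal, so H^(-1) * g = [-4.9533, 1.3113].
Step 2: g^T H^(-1) g = sum_i g_i^2 / H_ii
  = (-4.9533)^2/1 + (6.5563)^2/5
  = 24.5352 + 8.597 = 33.1322
Step 3: Objective decrease = 0.5 * g^T H^(-1) g = 16.5661


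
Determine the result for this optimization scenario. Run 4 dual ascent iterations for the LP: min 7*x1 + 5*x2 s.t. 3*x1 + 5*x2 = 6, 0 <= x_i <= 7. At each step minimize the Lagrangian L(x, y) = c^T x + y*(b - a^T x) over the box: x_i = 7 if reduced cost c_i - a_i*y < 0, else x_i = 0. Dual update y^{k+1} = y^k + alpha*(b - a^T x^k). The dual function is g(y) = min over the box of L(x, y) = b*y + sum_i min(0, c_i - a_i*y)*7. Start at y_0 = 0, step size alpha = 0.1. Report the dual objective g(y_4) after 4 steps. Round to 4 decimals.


Dual ascent for LP: min 7*x1 + 5*x2, 3*x1 + 5*x2 = 6, 0 <= x_i <= 7
Step 1: y^k = 0.0, reduced costs: (7.0, 5.0)
  x^k = (0.0, 0.0), subgradient = b - a^T x = 6.0
  y^{k+1} = 0.0 + 0.1*6.0 = 0.6
Step 2: y^k = 0.6, reduced costs: (5.2, 2.0)
  x^k = (0.0, 0.0), subgradient = b - a^T x = 6.0
  y^{k+1} = 0.6 + 0.1*6.0 = 1.2
Step 3: y^k = 1.2, reduced costs: (3.4, -1.0)
  x^k = (0.0, 7.0), subgradient = b - a^T x = -29.0
  y^{k+1} = 1.2 + 0.1*-29.0 = -1.7
Step 4: y^k = -1.7, reduced costs: (12.1, 13.5)
  x^k = (0.0, 0.0), subgradient = b - a^T x = 6.0
  y^{k+1} = -1.7 + 0.1*6.0 = -1.1
Dual objective at y_4 = -1.1: reduced costs (10.3, 10.5), box minimizer x = (0.0, 0.0)
g(y_4) = b*y + (c1 - a1*y)*x1 + (c2 - a2*y)*x2 = 6*(-1.1) + 10.3*0.0 + 10.5*0.0 = -6.6 + 0.0 + 0.0 = -6.6


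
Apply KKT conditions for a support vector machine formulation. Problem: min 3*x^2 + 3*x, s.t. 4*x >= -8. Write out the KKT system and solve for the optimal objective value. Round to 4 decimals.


Step 1: Try lambda = 0 (constraint inactive).
Stationarity: 2*3*x + 3 = 0
x* = -3/(2*3) = -0.5
Check constraint: 4*-0.5 = -2.0 >= -8 -- satisfied.
Step 2: Compute optimal value.
f(x*) = 3*(-0.5)^2 + 3*(-0.5) = -0.75


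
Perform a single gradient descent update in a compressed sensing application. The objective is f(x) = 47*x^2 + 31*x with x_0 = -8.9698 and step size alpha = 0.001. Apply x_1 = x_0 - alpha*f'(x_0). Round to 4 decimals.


We compute the gradient at x_0 and apply the update.
f'(x) = 94*x + 31
f'(-8.9698) = 94*-8.9698 + 31 = -812.1612
x_1 = -8.9698 - 0.001*-812.1612 = -8.1576


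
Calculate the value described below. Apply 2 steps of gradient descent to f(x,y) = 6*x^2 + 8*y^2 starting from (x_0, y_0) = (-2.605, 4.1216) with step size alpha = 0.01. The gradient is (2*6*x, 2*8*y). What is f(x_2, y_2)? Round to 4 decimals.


Gradient descent on f(x,y) = 6*x^2 + 8*y^2.
Starting point: (-2.605, 4.1216), alpha = 0.01
Step 1: grad_x = 2*6*-2.605 = -31.26, grad_y = 2*8*4.1216 = 65.9456
  x_1 = -2.605 - 0.01*-31.26 = -2.2924
  y_1 = 4.1216 - 0.01*65.9456 = 3.4621
Step 2: grad_x = 2*6*-2.2924 = -27.5088, grad_y = 2*8*3.4621 = 55.3943
  x_2 = -2.2924 - 0.01*-27.5088 = -2.0173
  y_2 = 3.4621 - 0.01*55.3943 = 2.9082
f(-2.0173, 2.9082) = 6*(-2.0173)^2 + 8*2.9082^2 = 92.0783


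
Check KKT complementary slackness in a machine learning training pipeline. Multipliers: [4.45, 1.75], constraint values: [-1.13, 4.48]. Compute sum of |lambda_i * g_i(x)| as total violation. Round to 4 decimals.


KKT complementary slackness check:
lambda_1 * g_1 = 4.45 * -1.13 = -5.0285
lambda_2 * g_2 = 1.75 * 4.48 = 7.84
Total violation = 5.0285 + 7.84 = 12.8685


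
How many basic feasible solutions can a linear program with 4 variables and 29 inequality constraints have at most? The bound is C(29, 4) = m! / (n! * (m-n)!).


Each vertex corresponds to some choice of n active constraints out of m, so the number of vertices is at most C(m, n) = m! / (n!(m-n)!).
m = 29, n = 4
Numerator: 29 * 28 * 27 * 26
Denominator: 4! = 24
C(29, 4) = 23751


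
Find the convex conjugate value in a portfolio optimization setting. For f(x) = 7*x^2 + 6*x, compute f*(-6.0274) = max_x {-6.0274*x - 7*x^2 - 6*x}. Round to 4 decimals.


f*(y) = sup_x {y*x - a*x^2 - b*x} = sup_x {(y-b)*x - a*x^2}
FOC: (y - b) - 2a*x = 0 => x* = (y - b)/(2a)
x* = (-6.0274 - 6)/(2*7) = -0.8591
f*(-6.0274) = (y-b)^2/(4a) = (-6.0274 - 6)^2/(4*7)
= 144.6584/28 = 5.1664


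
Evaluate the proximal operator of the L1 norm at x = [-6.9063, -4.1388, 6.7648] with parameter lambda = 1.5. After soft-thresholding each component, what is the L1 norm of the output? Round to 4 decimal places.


Soft-thresholding with lambda = 1.5:
prox(-6.9063) = sign(-6.9063)*max(|-6.9063| - 1.5, 0) = -5.4063
prox(-4.1388) = sign(-4.1388)*max(|-4.1388| - 1.5, 0) = -2.6388
prox(6.7648) = sign(6.7648)*max(|6.7648| - 1.5, 0) = 5.2648
prox(x) = [-5.4063, -2.6388, 5.2648]
||prox(x)||_1 = 5.4063 + 2.6388 + 5.2648 = 13.3099


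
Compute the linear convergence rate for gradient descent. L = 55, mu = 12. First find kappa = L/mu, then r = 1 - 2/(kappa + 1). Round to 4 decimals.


Step 1: Compute the condition number.
kappa = L/mu = 55/12 = 4.5833
Step 2: Compute the convergence rate.
r = 1 - 2/(kappa + 1) = 1 - 2*mu/(L + mu) = (L - mu)/(L + mu) = 43/67 = 0.6418


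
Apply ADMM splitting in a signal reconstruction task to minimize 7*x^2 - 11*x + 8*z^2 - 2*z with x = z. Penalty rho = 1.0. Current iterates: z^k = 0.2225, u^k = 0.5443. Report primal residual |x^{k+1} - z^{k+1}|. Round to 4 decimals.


ADMM iteration with rho = 1.0, z^k = 0.2225, u^k = 0.5443
Step 1: x-update.
Minimize 7*x^2 - 11*x + (1.0/2)*(x - 0.2225 + 0.5443)^2
FOC: (2*7 + 1.0)*x = 11 + 1.0*(0.2225 - 0.5443)
x^{k+1} = 0.7119
Step 2: z-update.
Minimize 8*z^2 - 2*z + (1.0/2)*(0.7119 - z + 0.5443)^2
FOC: (2*8 + 1.0)*z = 2 + 1.0*(0.7119 + 0.5443)
z^{k+1} = 0.1915
Step 3: u-update.
u^{k+1} = 0.5443 + 0.7119 - 0.1915 = 1.0646
Step 4: Primal residual = |0.7119 - 0.1915| = 0.5203


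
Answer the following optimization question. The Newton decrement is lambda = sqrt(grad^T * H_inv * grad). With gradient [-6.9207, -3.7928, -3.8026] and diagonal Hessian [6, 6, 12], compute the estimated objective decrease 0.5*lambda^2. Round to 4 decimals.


Step 1: H is diagonal, so H^(-1) * g = [-1.1535, -0.6321, -0.3169].
Step 2: g^T H^(-1) g = sum_i g_i^2 / H_ii
  = (-6.9207)^2/6 + (-3.7928)^2/6 + (-3.8026)^2/12
  = 7.9827 + 2.3976 + 1.205 = 11.5852
Step 3: Objective decrease = 0.5 * g^T H^(-1) g = 5.7926
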